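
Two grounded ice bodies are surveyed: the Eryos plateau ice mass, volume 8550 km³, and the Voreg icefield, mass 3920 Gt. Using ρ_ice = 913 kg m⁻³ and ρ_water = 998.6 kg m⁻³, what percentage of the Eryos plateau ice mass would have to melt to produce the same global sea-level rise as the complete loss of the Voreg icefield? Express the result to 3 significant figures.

Equal sea-level rise means equal mass of meltwater, i.e. equal mass of ice lost.
Ice mass of Voreg: 3.920×10^15 kg; ice mass of Eryos: 7.806×10^15 kg.
Fraction required = 3.920×10^15 / 7.806×10^15 = 0.502 → 50.2 %.

≈ 50.2 %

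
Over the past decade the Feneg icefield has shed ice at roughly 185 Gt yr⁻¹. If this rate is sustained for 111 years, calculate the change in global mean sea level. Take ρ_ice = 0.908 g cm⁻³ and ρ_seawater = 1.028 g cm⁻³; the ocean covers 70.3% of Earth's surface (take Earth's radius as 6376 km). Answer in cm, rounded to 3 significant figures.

Total mass lost = 185 Gt/yr × 111 yr = 2.054×10^4 Gt = 2.054×10^16 kg.
ρ_w = 1.028 g cm⁻³ = 1028 kg m⁻³, so water volume = 2.054×10^16 / 1028 = 1.998×10^13 m³.
Δh = 1.998×10^13 / 3.59×10^14 = 0.0556 m = 5.56 cm.

≈ 5.56 cm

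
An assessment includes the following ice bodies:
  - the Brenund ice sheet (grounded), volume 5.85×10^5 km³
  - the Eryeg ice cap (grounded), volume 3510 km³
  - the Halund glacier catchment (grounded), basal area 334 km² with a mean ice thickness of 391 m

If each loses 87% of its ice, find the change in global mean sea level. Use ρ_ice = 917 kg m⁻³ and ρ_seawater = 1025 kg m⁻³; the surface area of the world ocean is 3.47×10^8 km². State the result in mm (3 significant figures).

Brenund: 0.87 × 5.85×10^5 km³ × (917/1025) = 4.553×10^5 km³ of water.
Eryeg: 0.87 × 3510 km³ × (917/1025) = 2732 km³ of water.
Halund: ice volume = 334 km² × 391 m = 130.6 km³; 0.87 × 130.6 × (917/1025) = 101.6 km³ of water.
Total added water ≈ 4.582×10^14 m³ over 3.47×10^14 m² → Δh = 1.32 m = 1320 mm.

≈ 1320 mm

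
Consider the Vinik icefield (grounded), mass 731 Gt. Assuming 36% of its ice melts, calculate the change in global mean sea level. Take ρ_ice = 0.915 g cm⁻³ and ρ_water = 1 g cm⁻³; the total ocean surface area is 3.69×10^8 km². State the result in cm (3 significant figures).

≈ 0.0713 cm

Vinik: 0.36 × 731 Gt = 2.632×10^14 kg; dividing by ρ_w = 1 g cm⁻³ = 1000 kg m⁻³ gives 2.632×10^11 m³ of water.
Spread over 3.69×10^14 m² of ocean, Δh = 2.632×10^11 / 3.69×10^14 = 7.13×10^-4 m = 0.0713 cm.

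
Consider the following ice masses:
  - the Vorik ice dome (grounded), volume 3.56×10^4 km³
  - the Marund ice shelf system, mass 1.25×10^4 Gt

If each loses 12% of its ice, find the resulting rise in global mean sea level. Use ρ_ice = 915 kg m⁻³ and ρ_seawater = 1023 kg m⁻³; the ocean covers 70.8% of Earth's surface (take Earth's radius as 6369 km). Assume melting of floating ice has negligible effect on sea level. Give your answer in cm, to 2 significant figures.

≈ 1.1 cm

Vorik: 0.12 × 3.56×10^4 km³ × (915/1023) = 3821 km³ of water.
The Marund ice shelf system is floating and already displaces its own weight of water, so its melt adds essentially nothing to sea level.
Total added water ≈ 3.821×10^12 m³ over 3.61×10^14 m² → Δh = 0.0106 m = 1.1 cm.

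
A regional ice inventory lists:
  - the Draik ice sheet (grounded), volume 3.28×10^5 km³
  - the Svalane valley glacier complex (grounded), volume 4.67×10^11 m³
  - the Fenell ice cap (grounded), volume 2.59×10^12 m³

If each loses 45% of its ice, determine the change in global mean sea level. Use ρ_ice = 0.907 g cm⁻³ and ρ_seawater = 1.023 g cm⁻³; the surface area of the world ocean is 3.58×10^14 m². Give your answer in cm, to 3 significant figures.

Draik: 0.45 × 3.28×10^5 km³ × (907/1023) = 1.309×10^5 km³ of water.
Svalane: 0.45 × 4.67×10^11 m³ × (907/1023) = 1.863×10^11 m³ of water.
Fenell: 0.45 × 2.59×10^12 m³ × (907/1023) = 1.033×10^12 m³ of water.
Total added water ≈ 1.321×10^14 m³ over 3.58×10^14 m² → Δh = 0.369 m = 36.9 cm.

≈ 36.9 cm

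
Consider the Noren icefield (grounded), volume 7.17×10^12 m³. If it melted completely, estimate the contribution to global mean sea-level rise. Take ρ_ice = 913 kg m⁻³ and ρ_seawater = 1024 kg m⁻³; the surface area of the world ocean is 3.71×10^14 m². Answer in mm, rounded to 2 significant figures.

≈ 17 mm

Noren: 7.17×10^12 m³ × (913/1024) = 6.393×10^12 m³ of water.
Spread over 3.71×10^14 m² of ocean, Δh = 6.393×10^12 / 3.71×10^14 = 0.0172 m = 17 mm.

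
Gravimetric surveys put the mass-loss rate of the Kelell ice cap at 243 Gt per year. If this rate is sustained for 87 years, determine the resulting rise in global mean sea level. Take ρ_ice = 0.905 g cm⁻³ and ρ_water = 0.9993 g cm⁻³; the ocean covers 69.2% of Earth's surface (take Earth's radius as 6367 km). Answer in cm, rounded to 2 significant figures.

≈ 6.0 cm

Total mass lost = 243 Gt/yr × 87 yr = 2.114×10^4 Gt = 2.114×10^16 kg.
ρ_w = 0.9993 g cm⁻³ = 999.3 kg m⁻³, so water volume = 2.114×10^16 / 999.3 = 2.116×10^13 m³.
Δh = 2.116×10^13 / 3.53×10^14 = 0.0600 m = 6.0 cm.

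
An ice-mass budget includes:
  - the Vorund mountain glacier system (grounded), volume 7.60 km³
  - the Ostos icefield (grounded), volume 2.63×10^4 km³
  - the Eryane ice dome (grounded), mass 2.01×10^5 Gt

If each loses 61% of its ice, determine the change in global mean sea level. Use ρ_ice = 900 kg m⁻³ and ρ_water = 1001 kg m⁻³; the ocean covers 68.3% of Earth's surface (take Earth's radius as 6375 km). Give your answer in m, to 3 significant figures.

≈ 0.393 m

Vorund: 0.61 × 7.60 km³ × (900/1001) = 4.168 km³ of water.
Ostos: 0.61 × 2.63×10^4 km³ × (900/1001) = 1.442×10^4 km³ of water.
Eryane: 0.61 × 2.01×10^5 Gt = 1.226×10^17 kg; dividing by ρ_w = 1001 kg m⁻³ gives 1.225×10^14 m³ of water.
Total added water ≈ 1.369×10^14 m³ over 3.49×10^14 m² → Δh = 0.393 m.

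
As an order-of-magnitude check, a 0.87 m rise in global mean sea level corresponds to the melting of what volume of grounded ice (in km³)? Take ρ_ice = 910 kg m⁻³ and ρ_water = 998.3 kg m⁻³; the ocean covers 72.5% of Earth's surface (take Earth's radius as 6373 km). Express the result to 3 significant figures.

≈ 3.53×10^5 km³

Required water volume = Δh × A = 0.87 m × 3.70×10^14 m² = 3.219×10^14 m³ = 3.219×10^5 km³.
Ice volume = water volume × ρ_w/ρ_ice = 3.219×10^5 × 998.3/910 = 3.53×10^5 km³.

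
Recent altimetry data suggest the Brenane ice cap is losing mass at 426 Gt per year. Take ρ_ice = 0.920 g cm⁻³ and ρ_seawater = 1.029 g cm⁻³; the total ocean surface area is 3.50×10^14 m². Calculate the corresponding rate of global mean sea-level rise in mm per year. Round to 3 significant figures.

ρ_w = 1.029 g cm⁻³ = 1029 kg m⁻³. Annual water volume added = 426 Gt / ρ_w = 4.260×10^14 kg / 1029 kg m⁻³ = 4.140×10^11 m³.
Δh per year = 4.140×10^11 / 3.50×10^14 = 1.18×10^-3 m = 1.18 mm.

≈ 1.18 mm/yr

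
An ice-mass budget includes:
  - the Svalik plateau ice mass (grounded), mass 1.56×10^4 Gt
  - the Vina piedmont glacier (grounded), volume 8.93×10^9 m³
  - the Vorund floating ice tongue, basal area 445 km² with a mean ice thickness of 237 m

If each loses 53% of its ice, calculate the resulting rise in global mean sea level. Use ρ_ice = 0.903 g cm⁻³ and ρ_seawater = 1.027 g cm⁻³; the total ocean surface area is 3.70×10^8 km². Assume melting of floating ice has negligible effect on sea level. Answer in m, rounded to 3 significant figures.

Svalik: 0.53 × 1.56×10^4 Gt = 8.268×10^15 kg; dividing by ρ_w = 1.027 g cm⁻³ = 1027 kg m⁻³ gives 8.051×10^12 m³ of water.
Vina: 0.53 × 8.93×10^9 m³ × (903/1027) = 4.161×10^9 m³ of water.
The Vorund floating ice tongue is floating and already displaces its own weight of water, so its melt adds essentially nothing to sea level.
Total added water ≈ 8.055×10^12 m³ over 3.70×10^14 m² → Δh = 0.0218 m.

≈ 0.0218 m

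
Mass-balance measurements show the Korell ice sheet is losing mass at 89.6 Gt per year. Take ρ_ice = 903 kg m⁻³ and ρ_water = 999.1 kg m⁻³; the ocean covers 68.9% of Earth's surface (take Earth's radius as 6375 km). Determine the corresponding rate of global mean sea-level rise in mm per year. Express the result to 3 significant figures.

≈ 0.255 mm/yr

ρ_w = 999.1 kg m⁻³. Annual water volume added = 89.6 Gt / ρ_w = 8.960×10^13 kg / 999.1 kg m⁻³ = 8.968×10^10 m³.
Δh per year = 8.968×10^10 / 3.52×10^14 = 2.55×10^-4 m = 0.255 mm.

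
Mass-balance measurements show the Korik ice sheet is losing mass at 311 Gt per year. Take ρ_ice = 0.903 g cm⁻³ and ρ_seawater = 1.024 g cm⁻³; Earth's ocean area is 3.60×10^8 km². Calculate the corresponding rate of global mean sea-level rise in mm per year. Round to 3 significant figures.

ρ_w = 1.024 g cm⁻³ = 1024 kg m⁻³. Annual water volume added = 311 Gt / ρ_w = 3.110×10^14 kg / 1024 kg m⁻³ = 3.037×10^11 m³.
Δh per year = 3.037×10^11 / 3.60×10^14 = 8.44×10^-4 m = 0.844 mm.

≈ 0.844 mm/yr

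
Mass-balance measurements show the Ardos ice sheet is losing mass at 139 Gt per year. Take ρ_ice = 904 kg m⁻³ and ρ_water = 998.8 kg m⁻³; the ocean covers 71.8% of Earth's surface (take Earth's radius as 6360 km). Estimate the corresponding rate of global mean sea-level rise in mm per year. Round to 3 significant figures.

ρ_w = 998.8 kg m⁻³. Annual water volume added = 139 Gt / ρ_w = 1.390×10^14 kg / 998.8 kg m⁻³ = 1.392×10^11 m³.
Δh per year = 1.392×10^11 / 3.65×10^14 = 3.81×10^-4 m = 0.381 mm.

≈ 0.381 mm/yr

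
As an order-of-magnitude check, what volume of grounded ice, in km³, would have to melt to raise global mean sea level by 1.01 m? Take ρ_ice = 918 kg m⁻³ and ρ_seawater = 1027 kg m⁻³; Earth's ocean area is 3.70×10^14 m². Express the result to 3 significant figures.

≈ 4.18×10^5 km³

Required water volume = Δh × A = 1.01 m × 3.70×10^14 m² = 3.737×10^14 m³ = 3.737×10^5 km³.
Ice volume = water volume × ρ_w/ρ_ice = 3.737×10^5 × 1027/918 = 4.18×10^5 km³.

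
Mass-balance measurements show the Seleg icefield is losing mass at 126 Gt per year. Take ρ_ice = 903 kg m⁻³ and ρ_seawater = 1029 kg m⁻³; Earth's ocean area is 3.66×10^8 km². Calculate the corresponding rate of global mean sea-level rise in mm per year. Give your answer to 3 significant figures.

ρ_w = 1029 kg m⁻³. Annual water volume added = 126 Gt / ρ_w = 1.260×10^14 kg / 1029 kg m⁻³ = 1.224×10^11 m³.
Δh per year = 1.224×10^11 / 3.66×10^14 = 3.35×10^-4 m = 0.335 mm.

≈ 0.335 mm/yr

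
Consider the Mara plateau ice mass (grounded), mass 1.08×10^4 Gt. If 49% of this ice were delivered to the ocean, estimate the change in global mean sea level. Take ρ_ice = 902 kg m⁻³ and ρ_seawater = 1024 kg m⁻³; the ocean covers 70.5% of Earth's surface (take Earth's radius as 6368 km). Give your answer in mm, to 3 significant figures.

≈ 14.4 mm

Mara: 0.49 × 1.08×10^4 Gt = 5.292×10^15 kg; dividing by ρ_w = 1024 kg m⁻³ gives 5.168×10^12 m³ of water.
Spread over 3.59×10^14 m² of ocean, Δh = 5.168×10^12 / 3.59×10^14 = 0.0144 m = 14.4 mm.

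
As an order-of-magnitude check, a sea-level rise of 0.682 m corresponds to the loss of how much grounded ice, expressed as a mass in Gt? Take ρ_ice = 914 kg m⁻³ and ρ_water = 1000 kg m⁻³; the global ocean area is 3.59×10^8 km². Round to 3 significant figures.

Required water volume = Δh × A = 0.682 m × 3.59×10^14 m² = 2.448×10^14 m³.
ρ_w = 1000 kg m⁻³, so the mass of water = 2.448×10^14 m³ × 1000 kg m⁻³ = 2.448×10^17 kg = 2.45×10^5 Gt (and the same mass of ice, by conservation).

≈ 2.45×10^5 Gt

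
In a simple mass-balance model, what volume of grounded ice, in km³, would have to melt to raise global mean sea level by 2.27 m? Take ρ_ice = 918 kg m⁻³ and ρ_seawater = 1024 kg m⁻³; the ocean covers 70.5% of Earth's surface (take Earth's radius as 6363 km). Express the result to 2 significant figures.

Required water volume = Δh × A = 2.27 m × 3.59×10^14 m² = 8.142×10^14 m³ = 8.142×10^5 km³.
Ice volume = water volume × ρ_w/ρ_ice = 8.142×10^5 × 1024/918 = 9.1×10^5 km³.

≈ 9.1×10^5 km³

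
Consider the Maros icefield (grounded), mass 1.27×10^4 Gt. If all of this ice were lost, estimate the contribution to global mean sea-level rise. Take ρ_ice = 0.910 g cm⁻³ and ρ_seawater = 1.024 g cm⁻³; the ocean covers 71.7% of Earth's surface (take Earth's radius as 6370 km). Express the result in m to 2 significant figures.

Maros: 1.27×10^4 Gt = 1.270×10^16 kg; dividing by ρ_w = 1.024 g cm⁻³ = 1024 kg m⁻³ gives 1.240×10^13 m³ of water.
Spread over 3.66×10^14 m² of ocean, Δh = 1.240×10^13 / 3.66×10^14 = 0.0339 m.

≈ 0.034 m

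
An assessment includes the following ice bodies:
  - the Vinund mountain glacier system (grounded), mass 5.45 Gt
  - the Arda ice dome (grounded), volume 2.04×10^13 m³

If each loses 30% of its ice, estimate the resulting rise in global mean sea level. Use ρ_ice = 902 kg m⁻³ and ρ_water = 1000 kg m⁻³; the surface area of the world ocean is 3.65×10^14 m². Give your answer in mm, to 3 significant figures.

≈ 15.1 mm

Vinund: 0.3 × 5.45 Gt = 1.635×10^12 kg; dividing by ρ_w = 1000 kg m⁻³ gives 1.635×10^9 m³ of water.
Arda: 0.3 × 2.04×10^13 m³ × (902/1000) = 5.520×10^12 m³ of water.
Total added water ≈ 5.522×10^12 m³ over 3.65×10^14 m² → Δh = 0.0151 m = 15.1 mm.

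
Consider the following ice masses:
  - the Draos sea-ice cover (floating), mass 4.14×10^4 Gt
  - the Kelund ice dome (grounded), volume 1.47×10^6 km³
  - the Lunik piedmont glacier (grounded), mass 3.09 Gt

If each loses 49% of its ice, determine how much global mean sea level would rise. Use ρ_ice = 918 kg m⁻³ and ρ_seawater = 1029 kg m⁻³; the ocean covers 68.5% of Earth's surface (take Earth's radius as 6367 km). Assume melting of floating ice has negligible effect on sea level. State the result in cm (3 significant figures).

The Draos sea-ice cover is floating and already displaces its own weight of water, so its melt adds essentially nothing to sea level.
Kelund: 0.49 × 1.47×10^6 km³ × (918/1029) = 6.426×10^5 km³ of water.
Lunik: 0.49 × 3.09 Gt = 1.514×10^12 kg; dividing by ρ_w = 1029 kg m⁻³ gives 1.471×10^9 m³ of water.
Total added water ≈ 6.426×10^14 m³ over 3.49×10^14 m² → Δh = 1.84 m = 184 cm.

≈ 184 cm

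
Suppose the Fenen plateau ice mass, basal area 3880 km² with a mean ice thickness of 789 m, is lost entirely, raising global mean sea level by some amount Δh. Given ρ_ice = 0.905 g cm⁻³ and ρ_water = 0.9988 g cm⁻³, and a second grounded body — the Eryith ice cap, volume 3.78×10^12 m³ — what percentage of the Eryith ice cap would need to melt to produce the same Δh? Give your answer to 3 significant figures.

Equal sea-level rise means equal mass of meltwater, i.e. equal mass of ice lost.
Ice mass of Fenen: 2.770×10^15 kg; ice mass of Eryith: 3.421×10^15 kg.
Fraction required = 2.770×10^15 / 3.421×10^15 = 0.810 → 81.0 %.

≈ 81.0 %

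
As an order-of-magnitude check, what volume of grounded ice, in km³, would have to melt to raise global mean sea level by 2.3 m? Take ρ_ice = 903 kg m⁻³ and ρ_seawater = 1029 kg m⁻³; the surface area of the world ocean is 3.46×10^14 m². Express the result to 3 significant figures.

≈ 9.07×10^5 km³

Required water volume = Δh × A = 2.3 m × 3.46×10^14 m² = 7.958×10^14 m³ = 7.958×10^5 km³.
Ice volume = water volume × ρ_w/ρ_ice = 7.958×10^5 × 1029/903 = 9.07×10^5 km³.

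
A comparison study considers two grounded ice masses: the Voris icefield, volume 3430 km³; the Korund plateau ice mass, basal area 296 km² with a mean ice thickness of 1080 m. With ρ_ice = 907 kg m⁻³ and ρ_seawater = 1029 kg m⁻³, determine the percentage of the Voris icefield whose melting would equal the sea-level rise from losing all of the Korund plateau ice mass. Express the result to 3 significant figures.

≈ 9.32 %

Equal sea-level rise means equal mass of meltwater, i.e. equal mass of ice lost.
Ice mass of Korund: 2.899×10^14 kg; ice mass of Voris: 3.111×10^15 kg.
Fraction required = 2.899×10^14 / 3.111×10^15 = 0.0932 → 9.32 %.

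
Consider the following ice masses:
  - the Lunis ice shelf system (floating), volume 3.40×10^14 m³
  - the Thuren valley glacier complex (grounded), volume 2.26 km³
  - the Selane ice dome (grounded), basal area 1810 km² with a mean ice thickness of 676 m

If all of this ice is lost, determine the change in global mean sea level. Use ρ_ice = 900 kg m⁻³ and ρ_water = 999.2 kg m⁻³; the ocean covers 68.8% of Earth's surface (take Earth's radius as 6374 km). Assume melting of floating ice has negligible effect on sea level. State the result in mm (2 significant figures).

≈ 3.1 mm

The Lunis ice shelf system is floating and already displaces its own weight of water, so its melt adds essentially nothing to sea level.
Thuren: 2.26 km³ × (900/999.2) = 2.036 km³ of water.
Selane: ice volume = 1810 km² × 676 m = 1224 km³; 1224 × (900/999.2) = 1102 km³ of water.
Total added water ≈ 1.104×10^12 m³ over 3.51×10^14 m² → Δh = 3.14×10^-3 m = 3.1 mm.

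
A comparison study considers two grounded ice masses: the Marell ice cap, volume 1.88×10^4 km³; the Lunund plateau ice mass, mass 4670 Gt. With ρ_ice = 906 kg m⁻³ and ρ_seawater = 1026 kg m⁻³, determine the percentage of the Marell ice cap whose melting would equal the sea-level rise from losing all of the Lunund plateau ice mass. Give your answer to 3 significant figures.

≈ 27.4 %

Equal sea-level rise means equal mass of meltwater, i.e. equal mass of ice lost.
Ice mass of Lunund: 4.670×10^15 kg; ice mass of Marell: 1.703×10^16 kg.
Fraction required = 4.670×10^15 / 1.703×10^16 = 0.274 → 27.4 %.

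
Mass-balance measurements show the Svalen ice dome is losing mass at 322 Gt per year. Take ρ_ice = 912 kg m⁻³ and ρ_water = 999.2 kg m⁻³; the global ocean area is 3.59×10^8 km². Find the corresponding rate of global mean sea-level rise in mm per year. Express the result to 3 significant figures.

≈ 0.898 mm/yr

ρ_w = 999.2 kg m⁻³. Annual water volume added = 322 Gt / ρ_w = 3.220×10^14 kg / 999.2 kg m⁻³ = 3.223×10^11 m³.
Δh per year = 3.223×10^11 / 3.59×10^14 = 8.98×10^-4 m = 0.898 mm.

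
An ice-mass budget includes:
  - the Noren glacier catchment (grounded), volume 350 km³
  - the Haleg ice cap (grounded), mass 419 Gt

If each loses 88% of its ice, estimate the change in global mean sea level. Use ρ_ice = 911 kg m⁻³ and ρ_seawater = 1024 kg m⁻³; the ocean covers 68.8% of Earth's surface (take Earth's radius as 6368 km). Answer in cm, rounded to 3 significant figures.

≈ 0.181 cm

Noren: 0.88 × 350 km³ × (911/1024) = 274.0 km³ of water.
Haleg: 0.88 × 419 Gt = 3.687×10^14 kg; dividing by ρ_w = 1024 kg m⁻³ gives 3.601×10^11 m³ of water.
Total added water ≈ 6.341×10^11 m³ over 3.51×10^14 m² → Δh = 1.81×10^-3 m = 0.181 cm.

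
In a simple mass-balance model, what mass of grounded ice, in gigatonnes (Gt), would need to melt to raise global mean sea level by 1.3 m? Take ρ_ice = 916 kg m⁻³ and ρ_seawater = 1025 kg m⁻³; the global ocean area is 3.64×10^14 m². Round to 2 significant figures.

Required water volume = Δh × A = 1.3 m × 3.64×10^14 m² = 4.732×10^14 m³.
ρ_w = 1025 kg m⁻³, so the mass of water = 4.732×10^14 m³ × 1025 kg m⁻³ = 4.850×10^17 kg = 4.9×10^5 Gt (and the same mass of ice, by conservation).

≈ 4.9×10^5 Gt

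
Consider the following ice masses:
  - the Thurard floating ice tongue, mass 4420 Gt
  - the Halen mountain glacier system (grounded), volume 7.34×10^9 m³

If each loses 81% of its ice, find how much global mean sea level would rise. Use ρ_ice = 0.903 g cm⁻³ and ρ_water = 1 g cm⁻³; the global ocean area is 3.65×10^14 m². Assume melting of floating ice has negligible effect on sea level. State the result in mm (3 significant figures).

≈ 0.0147 mm

The Thurard floating ice tongue is floating and already displaces its own weight of water, so its melt adds essentially nothing to sea level.
Halen: 0.81 × 7.34×10^9 m³ × (903/1000) = 5.369×10^9 m³ of water.
Total added water ≈ 5.369×10^9 m³ over 3.65×10^14 m² → Δh = 1.47×10^-5 m = 0.0147 mm.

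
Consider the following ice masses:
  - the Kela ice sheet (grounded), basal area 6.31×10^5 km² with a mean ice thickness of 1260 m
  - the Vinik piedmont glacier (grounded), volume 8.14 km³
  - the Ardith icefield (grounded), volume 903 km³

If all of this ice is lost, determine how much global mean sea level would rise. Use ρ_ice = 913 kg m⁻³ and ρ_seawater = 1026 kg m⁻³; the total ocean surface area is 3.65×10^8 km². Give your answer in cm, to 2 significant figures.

Kela: ice volume = 6.31×10^5 km² × 1260 m = 7.951×10^5 km³; 7.951×10^5 × (913/1026) = 7.075×10^5 km³ of water.
Vinik: 8.14 km³ × (913/1026) = 7.243 km³ of water.
Ardith: 903 km³ × (913/1026) = 803.5 km³ of water.
Total added water ≈ 7.083×10^14 m³ over 3.65×10^14 m² → Δh = 1.94 m = 190 cm.

≈ 190 cm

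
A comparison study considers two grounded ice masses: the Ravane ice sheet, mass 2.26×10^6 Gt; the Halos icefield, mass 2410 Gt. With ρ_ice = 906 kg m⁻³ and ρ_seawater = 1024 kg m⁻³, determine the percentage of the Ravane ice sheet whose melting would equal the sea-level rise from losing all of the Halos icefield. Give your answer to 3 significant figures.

≈ 0.107 %

Equal sea-level rise means equal mass of meltwater, i.e. equal mass of ice lost.
Ice mass of Halos: 2.410×10^15 kg; ice mass of Ravane: 2.260×10^18 kg.
Fraction required = 2.410×10^15 / 2.260×10^18 = 1.07×10^-3 → 0.107 %.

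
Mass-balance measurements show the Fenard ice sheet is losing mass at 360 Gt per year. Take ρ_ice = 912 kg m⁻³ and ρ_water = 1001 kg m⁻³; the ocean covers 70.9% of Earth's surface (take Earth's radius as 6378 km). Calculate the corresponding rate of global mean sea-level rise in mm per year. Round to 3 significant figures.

ρ_w = 1001 kg m⁻³. Annual water volume added = 360 Gt / ρ_w = 3.600×10^14 kg / 1001 kg m⁻³ = 3.596×10^11 m³.
Δh per year = 3.596×10^11 / 3.62×10^14 = 9.92×10^-4 m = 0.992 mm.

≈ 0.992 mm/yr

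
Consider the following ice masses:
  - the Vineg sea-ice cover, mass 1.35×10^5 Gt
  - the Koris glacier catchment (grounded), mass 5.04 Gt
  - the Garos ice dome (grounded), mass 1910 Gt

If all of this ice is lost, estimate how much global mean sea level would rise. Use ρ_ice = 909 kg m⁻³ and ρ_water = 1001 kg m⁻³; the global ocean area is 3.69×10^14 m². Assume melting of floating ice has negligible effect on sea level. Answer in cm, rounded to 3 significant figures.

The Vineg sea-ice cover is floating and already displaces its own weight of water, so its melt adds essentially nothing to sea level.
Koris: 5.04 Gt = 5.040×10^12 kg; dividing by ρ_w = 1001 kg m⁻³ gives 5.035×10^9 m³ of water.
Garos: 1910 Gt = 1.910×10^15 kg; dividing by ρ_w = 1001 kg m⁻³ gives 1.908×10^12 m³ of water.
Total added water ≈ 1.913×10^12 m³ over 3.69×10^14 m² → Δh = 5.18×10^-3 m = 0.518 cm.

≈ 0.518 cm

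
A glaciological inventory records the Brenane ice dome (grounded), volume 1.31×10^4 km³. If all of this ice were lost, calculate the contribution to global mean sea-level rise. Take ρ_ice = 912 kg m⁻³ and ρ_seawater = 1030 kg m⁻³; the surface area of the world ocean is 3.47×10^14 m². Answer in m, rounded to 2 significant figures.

Brenane: 1.31×10^4 km³ × (912/1030) = 1.160×10^4 km³ of water.
Spread over 3.47×10^14 m² of ocean, Δh = 1.160×10^13 / 3.47×10^14 = 0.0334 m.

≈ 0.033 m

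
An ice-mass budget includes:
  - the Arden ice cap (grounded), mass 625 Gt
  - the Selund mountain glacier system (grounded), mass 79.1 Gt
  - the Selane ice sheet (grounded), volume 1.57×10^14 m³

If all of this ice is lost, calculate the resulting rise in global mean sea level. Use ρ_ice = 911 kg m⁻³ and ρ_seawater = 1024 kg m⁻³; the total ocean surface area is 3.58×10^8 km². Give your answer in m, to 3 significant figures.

Arden: 625 Gt = 6.250×10^14 kg; dividing by ρ_w = 1024 kg m⁻³ gives 6.104×10^11 m³ of water.
Selund: 79.1 Gt = 7.910×10^13 kg; dividing by ρ_w = 1024 kg m⁻³ gives 7.725×10^10 m³ of water.
Selane: 1.57×10^14 m³ × (911/1024) = 1.397×10^14 m³ of water.
Total added water ≈ 1.404×10^14 m³ over 3.58×10^14 m² → Δh = 0.392 m.

≈ 0.392 m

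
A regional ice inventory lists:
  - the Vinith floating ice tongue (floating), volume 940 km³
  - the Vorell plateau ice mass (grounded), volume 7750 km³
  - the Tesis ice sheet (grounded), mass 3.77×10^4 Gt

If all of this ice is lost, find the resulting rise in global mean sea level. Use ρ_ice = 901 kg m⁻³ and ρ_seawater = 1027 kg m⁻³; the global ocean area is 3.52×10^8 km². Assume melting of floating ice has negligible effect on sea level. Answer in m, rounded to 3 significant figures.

The Vinith floating ice tongue is floating and already displaces its own weight of water, so its melt adds essentially nothing to sea level.
Vorell: 7750 km³ × (901/1027) = 6799 km³ of water.
Tesis: 3.77×10^4 Gt = 3.770×10^16 kg; dividing by ρ_w = 1027 kg m⁻³ gives 3.671×10^13 m³ of water.
Total added water ≈ 4.351×10^13 m³ over 3.52×10^14 m² → Δh = 0.124 m.

≈ 0.124 m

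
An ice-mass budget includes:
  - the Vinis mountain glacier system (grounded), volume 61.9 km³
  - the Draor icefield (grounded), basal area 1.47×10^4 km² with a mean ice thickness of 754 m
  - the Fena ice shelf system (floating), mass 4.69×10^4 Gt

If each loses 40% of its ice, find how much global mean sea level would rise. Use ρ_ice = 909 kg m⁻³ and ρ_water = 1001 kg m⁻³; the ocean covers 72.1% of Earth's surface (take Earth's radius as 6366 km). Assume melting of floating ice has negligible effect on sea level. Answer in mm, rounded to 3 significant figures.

≈ 11.0 mm

Vinis: 0.4 × 61.9 km³ × (909/1001) = 22.48 km³ of water.
Draor: ice volume = 1.47×10^4 km² × 754 m = 1.108×10^4 km³; 0.4 × 1.108×10^4 × (909/1001) = 4026 km³ of water.
The Fena ice shelf system is floating and already displaces its own weight of water, so its melt adds essentially nothing to sea level.
Total added water ≈ 4.049×10^12 m³ over 3.67×10^14 m² → Δh = 0.0110 m = 11.0 mm.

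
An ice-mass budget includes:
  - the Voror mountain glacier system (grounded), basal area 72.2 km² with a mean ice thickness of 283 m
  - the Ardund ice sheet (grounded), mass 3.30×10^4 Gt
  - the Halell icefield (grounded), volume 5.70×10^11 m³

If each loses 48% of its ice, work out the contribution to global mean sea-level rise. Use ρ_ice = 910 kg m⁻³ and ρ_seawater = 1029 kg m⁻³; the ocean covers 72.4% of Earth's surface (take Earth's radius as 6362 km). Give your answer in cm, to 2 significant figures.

≈ 4.2 cm

Voror: ice volume = 72.2 km² × 283 m = 20.43 km³; 0.48 × 20.43 × (910/1029) = 8.673 km³ of water.
Ardund: 0.48 × 3.30×10^4 Gt = 1.584×10^16 kg; dividing by ρ_w = 1029 kg m⁻³ gives 1.539×10^13 m³ of water.
Halell: 0.48 × 5.70×10^11 m³ × (910/1029) = 2.420×10^11 m³ of water.
Total added water ≈ 1.564×10^13 m³ over 3.68×10^14 m² → Δh = 0.0425 m = 4.2 cm.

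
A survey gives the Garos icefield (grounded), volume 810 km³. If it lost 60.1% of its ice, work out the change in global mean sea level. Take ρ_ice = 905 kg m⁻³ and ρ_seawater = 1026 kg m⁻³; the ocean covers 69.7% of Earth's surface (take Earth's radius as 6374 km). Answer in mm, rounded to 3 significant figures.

Garos: 0.601 × 810 km³ × (905/1026) = 429.4 km³ of water.
Spread over 3.56×10^14 m² of ocean, Δh = 4.294×10^11 / 3.56×10^14 = 1.21×10^-3 m = 1.21 mm.

≈ 1.21 mm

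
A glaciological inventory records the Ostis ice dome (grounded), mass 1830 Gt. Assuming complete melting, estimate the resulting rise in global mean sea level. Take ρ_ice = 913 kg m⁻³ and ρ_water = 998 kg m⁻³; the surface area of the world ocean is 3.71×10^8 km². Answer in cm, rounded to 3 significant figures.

Ostis: 1830 Gt = 1.830×10^15 kg; dividing by ρ_w = 998 kg m⁻³ gives 1.834×10^12 m³ of water.
Spread over 3.71×10^14 m² of ocean, Δh = 1.834×10^12 / 3.71×10^14 = 4.94×10^-3 m = 0.494 cm.

≈ 0.494 cm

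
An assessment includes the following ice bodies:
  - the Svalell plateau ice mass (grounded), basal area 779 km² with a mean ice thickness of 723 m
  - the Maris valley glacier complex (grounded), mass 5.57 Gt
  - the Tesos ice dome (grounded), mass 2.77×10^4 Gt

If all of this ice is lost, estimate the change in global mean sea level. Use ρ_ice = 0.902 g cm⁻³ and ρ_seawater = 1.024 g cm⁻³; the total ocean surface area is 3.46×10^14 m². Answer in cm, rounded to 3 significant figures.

≈ 7.96 cm

Svalell: ice volume = 779 km² × 723 m = 563.2 km³; 563.2 × (902/1024) = 496.1 km³ of water.
Maris: 5.57 Gt = 5.570×10^12 kg; dividing by ρ_w = 1.024 g cm⁻³ = 1024 kg m⁻³ gives 5.439×10^9 m³ of water.
Tesos: 2.77×10^4 Gt = 2.770×10^16 kg; dividing by ρ_w = 1024 kg m⁻³ gives 2.705×10^13 m³ of water.
Total added water ≈ 2.755×10^13 m³ over 3.46×10^14 m² → Δh = 0.0796 m = 7.96 cm.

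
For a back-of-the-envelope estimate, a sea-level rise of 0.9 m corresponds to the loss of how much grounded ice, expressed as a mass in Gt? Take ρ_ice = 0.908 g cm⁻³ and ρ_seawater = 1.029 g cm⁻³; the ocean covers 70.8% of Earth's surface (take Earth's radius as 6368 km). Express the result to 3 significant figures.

Required water volume = Δh × A = 0.9 m × 3.61×10^14 m² = 3.247×10^14 m³.
ρ_w = 1.029 g cm⁻³ = 1029 kg m⁻³, so the mass of water = 3.247×10^14 m³ × 1029 kg m⁻³ = 3.341×10^17 kg = 3.34×10^5 Gt (and the same mass of ice, by conservation).

≈ 3.34×10^5 Gt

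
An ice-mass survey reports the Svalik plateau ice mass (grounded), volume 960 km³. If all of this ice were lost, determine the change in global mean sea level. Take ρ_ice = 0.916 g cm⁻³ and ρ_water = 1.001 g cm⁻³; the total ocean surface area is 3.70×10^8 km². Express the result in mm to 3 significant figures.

Svalik: 960 km³ × (916/1001) = 878.5 km³ of water.
Spread over 3.70×10^14 m² of ocean, Δh = 8.785×10^11 / 3.70×10^14 = 2.37×10^-3 m = 2.37 mm.

≈ 2.37 mm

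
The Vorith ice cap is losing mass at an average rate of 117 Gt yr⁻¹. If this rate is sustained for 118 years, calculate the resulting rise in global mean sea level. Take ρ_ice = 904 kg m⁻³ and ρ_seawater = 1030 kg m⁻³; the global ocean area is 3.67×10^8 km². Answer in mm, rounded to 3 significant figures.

≈ 36.5 mm

Total mass lost = 117 Gt/yr × 118 yr = 1.381×10^4 Gt = 1.381×10^16 kg.
ρ_w = 1030 kg m⁻³, so water volume = 1.381×10^16 / 1030 = 1.340×10^13 m³.
Δh = 1.340×10^13 / 3.67×10^14 = 0.0365 m = 36.5 mm.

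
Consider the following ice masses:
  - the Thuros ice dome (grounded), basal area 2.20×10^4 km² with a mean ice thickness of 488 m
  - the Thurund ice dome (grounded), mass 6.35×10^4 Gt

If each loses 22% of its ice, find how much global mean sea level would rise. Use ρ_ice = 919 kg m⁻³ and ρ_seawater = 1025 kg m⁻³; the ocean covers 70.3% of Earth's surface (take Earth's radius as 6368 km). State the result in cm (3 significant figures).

≈ 4.40 cm

Thuros: ice volume = 2.20×10^4 km² × 488 m = 1.074×10^4 km³; 0.22 × 1.074×10^4 × (919/1025) = 2118 km³ of water.
Thurund: 0.22 × 6.35×10^4 Gt = 1.397×10^16 kg; dividing by ρ_w = 1025 kg m⁻³ gives 1.363×10^13 m³ of water.
Total added water ≈ 1.575×10^13 m³ over 3.58×10^14 m² → Δh = 0.0440 m = 4.40 cm.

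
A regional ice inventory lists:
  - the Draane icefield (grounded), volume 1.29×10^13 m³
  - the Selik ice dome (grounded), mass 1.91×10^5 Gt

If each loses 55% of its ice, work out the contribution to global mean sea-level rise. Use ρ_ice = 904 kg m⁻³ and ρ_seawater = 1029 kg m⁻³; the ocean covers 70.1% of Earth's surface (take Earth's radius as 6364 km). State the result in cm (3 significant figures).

≈ 30.4 cm

Draane: 0.55 × 1.29×10^13 m³ × (904/1029) = 6.233×10^12 m³ of water.
Selik: 0.55 × 1.91×10^5 Gt = 1.051×10^17 kg; dividing by ρ_w = 1029 kg m⁻³ gives 1.021×10^14 m³ of water.
Total added water ≈ 1.083×10^14 m³ over 3.57×10^14 m² → Δh = 0.304 m = 30.4 cm.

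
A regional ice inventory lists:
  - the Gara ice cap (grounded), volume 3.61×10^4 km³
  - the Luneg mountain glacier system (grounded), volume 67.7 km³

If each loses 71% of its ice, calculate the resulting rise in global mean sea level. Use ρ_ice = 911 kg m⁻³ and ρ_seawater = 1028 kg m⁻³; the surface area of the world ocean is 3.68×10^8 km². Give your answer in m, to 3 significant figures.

≈ 0.0618 m

Gara: 0.71 × 3.61×10^4 km³ × (911/1028) = 2.271×10^4 km³ of water.
Luneg: 0.71 × 67.7 km³ × (911/1028) = 42.60 km³ of water.
Total added water ≈ 2.276×10^13 m³ over 3.68×10^14 m² → Δh = 0.0618 m.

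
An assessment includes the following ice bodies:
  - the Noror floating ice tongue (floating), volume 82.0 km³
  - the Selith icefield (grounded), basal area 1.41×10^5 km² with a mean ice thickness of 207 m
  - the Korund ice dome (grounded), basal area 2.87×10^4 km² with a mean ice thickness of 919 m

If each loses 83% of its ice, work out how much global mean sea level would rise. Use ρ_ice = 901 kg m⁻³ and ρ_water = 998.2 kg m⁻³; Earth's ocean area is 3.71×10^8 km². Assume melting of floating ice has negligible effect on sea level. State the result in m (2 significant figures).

The Noror floating ice tongue is floating and already displaces its own weight of water, so its melt adds essentially nothing to sea level.
Selith: ice volume = 1.41×10^5 km² × 207 m = 2.919×10^4 km³; 0.83 × 2.919×10^4 × (901/998.2) = 2.187×10^4 km³ of water.
Korund: ice volume = 2.87×10^4 km² × 919 m = 2.638×10^4 km³; 0.83 × 2.638×10^4 × (901/998.2) = 1.976×10^4 km³ of water.
Total added water ≈ 4.163×10^13 m³ over 3.71×10^14 m² → Δh = 0.112 m.

≈ 0.11 m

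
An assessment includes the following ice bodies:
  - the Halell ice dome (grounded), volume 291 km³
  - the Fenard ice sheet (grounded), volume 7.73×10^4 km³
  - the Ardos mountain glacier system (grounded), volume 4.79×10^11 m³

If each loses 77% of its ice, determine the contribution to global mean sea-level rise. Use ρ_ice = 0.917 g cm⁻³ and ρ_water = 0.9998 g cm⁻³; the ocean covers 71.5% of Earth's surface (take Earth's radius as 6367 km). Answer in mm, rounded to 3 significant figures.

≈ 151 mm

Halell: 0.77 × 291 km³ × (917/999.8) = 205.5 km³ of water.
Fenard: 0.77 × 7.73×10^4 km³ × (917/999.8) = 5.459×10^4 km³ of water.
Ardos: 0.77 × 4.79×10^11 m³ × (917/999.8) = 3.383×10^11 m³ of water.
Total added water ≈ 5.514×10^13 m³ over 3.64×10^14 m² → Δh = 0.151 m = 151 mm.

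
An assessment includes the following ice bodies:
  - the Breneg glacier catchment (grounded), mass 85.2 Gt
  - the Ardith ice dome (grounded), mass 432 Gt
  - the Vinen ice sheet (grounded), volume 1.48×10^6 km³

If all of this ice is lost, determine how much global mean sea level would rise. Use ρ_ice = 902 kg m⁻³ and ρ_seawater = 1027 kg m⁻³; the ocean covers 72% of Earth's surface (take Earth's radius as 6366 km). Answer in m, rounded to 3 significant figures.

Breneg: 85.2 Gt = 8.520×10^13 kg; dividing by ρ_w = 1027 kg m⁻³ gives 8.296×10^10 m³ of water.
Ardith: 432 Gt = 4.320×10^14 kg; dividing by ρ_w = 1027 kg m⁻³ gives 4.206×10^11 m³ of water.
Vinen: 1.48×10^6 km³ × (902/1027) = 1.300×10^6 km³ of water.
Total added water ≈ 1.300×10^15 m³ over 3.67×10^14 m² → Δh = 3.55 m.

≈ 3.55 m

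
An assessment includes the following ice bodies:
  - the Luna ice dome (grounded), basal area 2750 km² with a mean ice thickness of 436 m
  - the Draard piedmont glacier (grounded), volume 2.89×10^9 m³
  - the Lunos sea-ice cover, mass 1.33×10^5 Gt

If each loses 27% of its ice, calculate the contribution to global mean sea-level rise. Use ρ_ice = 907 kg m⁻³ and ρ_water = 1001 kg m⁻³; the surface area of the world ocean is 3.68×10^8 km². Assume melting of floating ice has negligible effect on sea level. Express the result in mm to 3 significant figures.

Luna: ice volume = 2750 km² × 436 m = 1199 km³; 0.27 × 1199 × (907/1001) = 293.3 km³ of water.
Draard: 0.27 × 2.89×10^9 m³ × (907/1001) = 7.070×10^8 m³ of water.
The Lunos sea-ice cover is floating and already displaces its own weight of water, so its melt adds essentially nothing to sea level.
Total added water ≈ 2.940×10^11 m³ over 3.68×10^14 m² → Δh = 7.99×10^-4 m = 0.799 mm.

≈ 0.799 mm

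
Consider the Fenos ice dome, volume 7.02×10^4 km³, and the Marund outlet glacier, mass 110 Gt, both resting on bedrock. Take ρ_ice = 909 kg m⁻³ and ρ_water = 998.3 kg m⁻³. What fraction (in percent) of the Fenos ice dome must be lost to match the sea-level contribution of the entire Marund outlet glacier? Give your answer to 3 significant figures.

≈ 0.172 %

Equal sea-level rise means equal mass of meltwater, i.e. equal mass of ice lost.
Ice mass of Marund: 1.100×10^14 kg; ice mass of Fenos: 6.381×10^16 kg.
Fraction required = 1.100×10^14 / 6.381×10^16 = 1.72×10^-3 → 0.172 %.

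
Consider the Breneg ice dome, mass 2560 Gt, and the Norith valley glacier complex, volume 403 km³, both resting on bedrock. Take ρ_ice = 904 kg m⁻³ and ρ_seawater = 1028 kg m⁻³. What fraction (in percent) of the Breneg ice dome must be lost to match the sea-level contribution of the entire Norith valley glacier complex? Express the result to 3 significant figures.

≈ 14.2 %

Equal sea-level rise means equal mass of meltwater, i.e. equal mass of ice lost.
Ice mass of Norith: 3.643×10^14 kg; ice mass of Breneg: 2.560×10^15 kg.
Fraction required = 3.643×10^14 / 2.560×10^15 = 0.142 → 14.2 %.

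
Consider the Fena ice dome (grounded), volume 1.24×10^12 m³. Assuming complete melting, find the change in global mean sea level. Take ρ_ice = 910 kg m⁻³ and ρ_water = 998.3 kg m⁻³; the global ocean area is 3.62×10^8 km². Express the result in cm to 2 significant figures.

≈ 0.31 cm

Fena: 1.24×10^12 m³ × (910/998.3) = 1.130×10^12 m³ of water.
Spread over 3.62×10^14 m² of ocean, Δh = 1.130×10^12 / 3.62×10^14 = 3.12×10^-3 m = 0.31 cm.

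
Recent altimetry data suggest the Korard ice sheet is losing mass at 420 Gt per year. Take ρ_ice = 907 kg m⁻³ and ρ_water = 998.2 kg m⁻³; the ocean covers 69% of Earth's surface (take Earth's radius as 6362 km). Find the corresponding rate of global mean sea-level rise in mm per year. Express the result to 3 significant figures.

≈ 1.20 mm/yr

ρ_w = 998.2 kg m⁻³. Annual water volume added = 420 Gt / ρ_w = 4.200×10^14 kg / 998.2 kg m⁻³ = 4.208×10^11 m³.
Δh per year = 4.208×10^11 / 3.51×10^14 = 1.20×10^-3 m = 1.20 mm.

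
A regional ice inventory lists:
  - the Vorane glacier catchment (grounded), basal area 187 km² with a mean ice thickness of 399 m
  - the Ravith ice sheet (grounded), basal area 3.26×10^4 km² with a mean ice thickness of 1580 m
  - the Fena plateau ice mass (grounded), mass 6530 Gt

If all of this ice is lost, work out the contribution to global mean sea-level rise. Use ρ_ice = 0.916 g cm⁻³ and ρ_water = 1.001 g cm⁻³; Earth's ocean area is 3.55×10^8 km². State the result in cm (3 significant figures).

Vorane: ice volume = 187 km² × 399 m = 74.61 km³; 74.61 × (916/1001) = 68.28 km³ of water.
Ravith: ice volume = 3.26×10^4 km² × 1580 m = 5.151×10^4 km³; 5.151×10^4 × (916/1001) = 4.713×10^4 km³ of water.
Fena: 6530 Gt = 6.530×10^15 kg; dividing by ρ_w = 1.001 g cm⁻³ = 1001 kg m⁻³ gives 6.523×10^12 m³ of water.
Total added water ≈ 5.373×10^13 m³ over 3.55×10^14 m² → Δh = 0.151 m = 15.1 cm.

≈ 15.1 cm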